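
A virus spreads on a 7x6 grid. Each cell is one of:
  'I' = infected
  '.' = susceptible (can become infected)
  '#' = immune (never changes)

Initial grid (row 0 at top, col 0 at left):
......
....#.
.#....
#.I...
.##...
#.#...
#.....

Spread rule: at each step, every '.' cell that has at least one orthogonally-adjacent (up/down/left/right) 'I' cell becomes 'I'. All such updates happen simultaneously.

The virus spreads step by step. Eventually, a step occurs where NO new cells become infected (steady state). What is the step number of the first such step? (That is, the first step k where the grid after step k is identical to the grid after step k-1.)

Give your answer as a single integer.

Step 0 (initial): 1 infected
Step 1: +3 new -> 4 infected
Step 2: +4 new -> 8 infected
Step 3: +7 new -> 15 infected
Step 4: +7 new -> 22 infected
Step 5: +7 new -> 29 infected
Step 6: +3 new -> 32 infected
Step 7: +1 new -> 33 infected
Step 8: +0 new -> 33 infected

Answer: 8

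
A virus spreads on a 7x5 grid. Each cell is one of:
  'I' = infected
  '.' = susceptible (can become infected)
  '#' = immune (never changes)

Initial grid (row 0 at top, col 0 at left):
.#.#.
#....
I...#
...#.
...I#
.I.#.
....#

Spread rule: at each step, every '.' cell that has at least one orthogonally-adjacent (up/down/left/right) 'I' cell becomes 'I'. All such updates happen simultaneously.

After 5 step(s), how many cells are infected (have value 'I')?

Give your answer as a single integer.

Step 0 (initial): 3 infected
Step 1: +7 new -> 10 infected
Step 2: +7 new -> 17 infected
Step 3: +3 new -> 20 infected
Step 4: +2 new -> 22 infected
Step 5: +1 new -> 23 infected

Answer: 23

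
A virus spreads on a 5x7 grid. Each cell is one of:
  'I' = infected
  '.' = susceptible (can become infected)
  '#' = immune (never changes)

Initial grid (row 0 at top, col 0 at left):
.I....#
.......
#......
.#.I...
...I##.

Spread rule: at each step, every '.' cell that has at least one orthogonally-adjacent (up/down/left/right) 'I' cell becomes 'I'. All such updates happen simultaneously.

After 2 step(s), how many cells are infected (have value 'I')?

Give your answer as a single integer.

Step 0 (initial): 3 infected
Step 1: +7 new -> 10 infected
Step 2: +9 new -> 19 infected

Answer: 19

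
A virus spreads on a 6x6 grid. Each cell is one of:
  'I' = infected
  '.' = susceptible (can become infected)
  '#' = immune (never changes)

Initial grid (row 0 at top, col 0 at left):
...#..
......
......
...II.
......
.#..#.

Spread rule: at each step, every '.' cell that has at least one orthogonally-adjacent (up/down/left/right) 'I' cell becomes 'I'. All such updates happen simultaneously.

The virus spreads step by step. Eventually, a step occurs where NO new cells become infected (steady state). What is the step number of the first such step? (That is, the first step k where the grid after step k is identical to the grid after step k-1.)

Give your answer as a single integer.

Answer: 7

Derivation:
Step 0 (initial): 2 infected
Step 1: +6 new -> 8 infected
Step 2: +8 new -> 16 infected
Step 3: +8 new -> 24 infected
Step 4: +5 new -> 29 infected
Step 5: +3 new -> 32 infected
Step 6: +1 new -> 33 infected
Step 7: +0 new -> 33 infected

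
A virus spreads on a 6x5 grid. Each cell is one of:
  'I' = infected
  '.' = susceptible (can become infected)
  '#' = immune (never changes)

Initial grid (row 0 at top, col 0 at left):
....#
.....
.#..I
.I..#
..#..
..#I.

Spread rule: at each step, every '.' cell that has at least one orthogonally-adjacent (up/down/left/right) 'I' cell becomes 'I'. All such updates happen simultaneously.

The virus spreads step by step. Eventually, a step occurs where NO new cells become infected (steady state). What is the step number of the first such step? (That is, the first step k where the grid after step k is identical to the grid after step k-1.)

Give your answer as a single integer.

Answer: 6

Derivation:
Step 0 (initial): 3 infected
Step 1: +7 new -> 10 infected
Step 2: +7 new -> 17 infected
Step 3: +4 new -> 21 infected
Step 4: +3 new -> 24 infected
Step 5: +1 new -> 25 infected
Step 6: +0 new -> 25 infected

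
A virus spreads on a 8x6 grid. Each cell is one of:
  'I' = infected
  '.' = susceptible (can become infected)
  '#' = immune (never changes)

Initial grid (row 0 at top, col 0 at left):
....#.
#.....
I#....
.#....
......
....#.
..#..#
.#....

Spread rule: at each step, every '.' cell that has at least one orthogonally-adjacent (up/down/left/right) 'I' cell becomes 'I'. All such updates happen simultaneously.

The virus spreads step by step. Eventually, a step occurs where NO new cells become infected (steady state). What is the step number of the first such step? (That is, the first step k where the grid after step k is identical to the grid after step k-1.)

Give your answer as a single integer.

Step 0 (initial): 1 infected
Step 1: +1 new -> 2 infected
Step 2: +1 new -> 3 infected
Step 3: +2 new -> 5 infected
Step 4: +3 new -> 8 infected
Step 5: +5 new -> 13 infected
Step 6: +4 new -> 17 infected
Step 7: +5 new -> 22 infected
Step 8: +8 new -> 30 infected
Step 9: +6 new -> 36 infected
Step 10: +3 new -> 39 infected
Step 11: +1 new -> 40 infected
Step 12: +0 new -> 40 infected

Answer: 12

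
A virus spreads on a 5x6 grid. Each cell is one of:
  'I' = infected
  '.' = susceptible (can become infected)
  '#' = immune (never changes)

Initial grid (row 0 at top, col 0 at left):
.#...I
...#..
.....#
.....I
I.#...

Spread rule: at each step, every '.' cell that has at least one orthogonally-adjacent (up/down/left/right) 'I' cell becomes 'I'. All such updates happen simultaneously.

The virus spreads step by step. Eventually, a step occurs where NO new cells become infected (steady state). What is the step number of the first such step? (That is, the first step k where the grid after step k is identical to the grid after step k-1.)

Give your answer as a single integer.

Answer: 5

Derivation:
Step 0 (initial): 3 infected
Step 1: +6 new -> 9 infected
Step 2: +7 new -> 16 infected
Step 3: +6 new -> 22 infected
Step 4: +4 new -> 26 infected
Step 5: +0 new -> 26 infected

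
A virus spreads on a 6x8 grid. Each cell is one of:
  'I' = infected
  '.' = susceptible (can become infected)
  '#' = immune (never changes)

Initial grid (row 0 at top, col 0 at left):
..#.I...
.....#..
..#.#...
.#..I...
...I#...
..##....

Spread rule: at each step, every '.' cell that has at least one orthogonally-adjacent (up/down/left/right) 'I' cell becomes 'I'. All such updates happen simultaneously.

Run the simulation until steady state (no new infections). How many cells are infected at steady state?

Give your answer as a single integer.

Answer: 40

Derivation:
Step 0 (initial): 3 infected
Step 1: +6 new -> 9 infected
Step 2: +8 new -> 17 infected
Step 3: +9 new -> 26 infected
Step 4: +8 new -> 34 infected
Step 5: +5 new -> 39 infected
Step 6: +1 new -> 40 infected
Step 7: +0 new -> 40 infected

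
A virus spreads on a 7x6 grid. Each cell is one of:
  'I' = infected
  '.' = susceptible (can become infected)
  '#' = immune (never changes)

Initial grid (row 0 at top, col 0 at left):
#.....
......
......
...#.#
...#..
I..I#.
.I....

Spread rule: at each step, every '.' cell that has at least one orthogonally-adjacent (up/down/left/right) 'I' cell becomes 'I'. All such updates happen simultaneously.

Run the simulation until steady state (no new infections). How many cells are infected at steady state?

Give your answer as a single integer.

Answer: 37

Derivation:
Step 0 (initial): 3 infected
Step 1: +6 new -> 9 infected
Step 2: +4 new -> 13 infected
Step 3: +4 new -> 17 infected
Step 4: +4 new -> 21 infected
Step 5: +4 new -> 25 infected
Step 6: +5 new -> 30 infected
Step 7: +4 new -> 34 infected
Step 8: +2 new -> 36 infected
Step 9: +1 new -> 37 infected
Step 10: +0 new -> 37 infected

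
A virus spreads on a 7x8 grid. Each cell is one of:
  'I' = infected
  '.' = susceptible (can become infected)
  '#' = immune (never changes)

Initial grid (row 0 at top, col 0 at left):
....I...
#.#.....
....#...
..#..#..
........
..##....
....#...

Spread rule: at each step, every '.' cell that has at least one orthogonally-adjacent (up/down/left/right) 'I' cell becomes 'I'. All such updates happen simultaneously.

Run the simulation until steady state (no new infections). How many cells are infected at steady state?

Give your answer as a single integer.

Step 0 (initial): 1 infected
Step 1: +3 new -> 4 infected
Step 2: +4 new -> 8 infected
Step 3: +5 new -> 13 infected
Step 4: +6 new -> 19 infected
Step 5: +5 new -> 24 infected
Step 6: +6 new -> 30 infected
Step 7: +6 new -> 36 infected
Step 8: +5 new -> 41 infected
Step 9: +4 new -> 45 infected
Step 10: +2 new -> 47 infected
Step 11: +1 new -> 48 infected
Step 12: +0 new -> 48 infected

Answer: 48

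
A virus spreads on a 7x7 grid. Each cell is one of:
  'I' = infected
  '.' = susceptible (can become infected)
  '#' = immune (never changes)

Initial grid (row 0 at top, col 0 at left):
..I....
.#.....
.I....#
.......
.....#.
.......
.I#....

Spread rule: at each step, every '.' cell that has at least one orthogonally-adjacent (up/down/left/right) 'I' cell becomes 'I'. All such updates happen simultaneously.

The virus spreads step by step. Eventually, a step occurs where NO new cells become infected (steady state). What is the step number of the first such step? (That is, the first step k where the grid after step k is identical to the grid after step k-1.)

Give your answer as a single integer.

Step 0 (initial): 3 infected
Step 1: +8 new -> 11 infected
Step 2: +10 new -> 21 infected
Step 3: +7 new -> 28 infected
Step 4: +7 new -> 35 infected
Step 5: +5 new -> 40 infected
Step 6: +3 new -> 43 infected
Step 7: +2 new -> 45 infected
Step 8: +0 new -> 45 infected

Answer: 8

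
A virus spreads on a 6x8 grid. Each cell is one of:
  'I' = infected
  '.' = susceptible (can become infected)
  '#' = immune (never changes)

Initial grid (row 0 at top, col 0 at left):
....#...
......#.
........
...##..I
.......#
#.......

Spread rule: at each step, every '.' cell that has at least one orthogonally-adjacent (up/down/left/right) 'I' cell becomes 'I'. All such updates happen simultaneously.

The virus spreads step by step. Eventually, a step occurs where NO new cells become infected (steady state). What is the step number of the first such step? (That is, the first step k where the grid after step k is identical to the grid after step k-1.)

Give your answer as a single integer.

Answer: 11

Derivation:
Step 0 (initial): 1 infected
Step 1: +2 new -> 3 infected
Step 2: +4 new -> 7 infected
Step 3: +4 new -> 11 infected
Step 4: +6 new -> 17 infected
Step 5: +5 new -> 22 infected
Step 6: +4 new -> 26 infected
Step 7: +6 new -> 32 infected
Step 8: +6 new -> 38 infected
Step 9: +3 new -> 41 infected
Step 10: +1 new -> 42 infected
Step 11: +0 new -> 42 infected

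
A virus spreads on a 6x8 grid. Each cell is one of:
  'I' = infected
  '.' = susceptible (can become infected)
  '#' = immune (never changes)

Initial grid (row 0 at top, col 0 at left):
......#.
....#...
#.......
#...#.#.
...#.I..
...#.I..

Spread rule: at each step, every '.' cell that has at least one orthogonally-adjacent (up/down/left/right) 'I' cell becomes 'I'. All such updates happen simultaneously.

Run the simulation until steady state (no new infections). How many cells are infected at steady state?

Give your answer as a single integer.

Step 0 (initial): 2 infected
Step 1: +5 new -> 7 infected
Step 2: +3 new -> 10 infected
Step 3: +4 new -> 14 infected
Step 4: +4 new -> 18 infected
Step 5: +5 new -> 23 infected
Step 6: +5 new -> 28 infected
Step 7: +4 new -> 32 infected
Step 8: +4 new -> 36 infected
Step 9: +3 new -> 39 infected
Step 10: +1 new -> 40 infected
Step 11: +0 new -> 40 infected

Answer: 40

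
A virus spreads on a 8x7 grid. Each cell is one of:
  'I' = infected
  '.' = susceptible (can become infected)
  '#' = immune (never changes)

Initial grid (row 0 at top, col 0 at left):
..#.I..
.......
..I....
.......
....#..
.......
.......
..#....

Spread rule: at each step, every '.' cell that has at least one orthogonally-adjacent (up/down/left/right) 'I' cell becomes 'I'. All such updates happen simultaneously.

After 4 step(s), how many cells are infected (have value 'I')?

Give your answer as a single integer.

Step 0 (initial): 2 infected
Step 1: +7 new -> 9 infected
Step 2: +9 new -> 18 infected
Step 3: +9 new -> 27 infected
Step 4: +7 new -> 34 infected

Answer: 34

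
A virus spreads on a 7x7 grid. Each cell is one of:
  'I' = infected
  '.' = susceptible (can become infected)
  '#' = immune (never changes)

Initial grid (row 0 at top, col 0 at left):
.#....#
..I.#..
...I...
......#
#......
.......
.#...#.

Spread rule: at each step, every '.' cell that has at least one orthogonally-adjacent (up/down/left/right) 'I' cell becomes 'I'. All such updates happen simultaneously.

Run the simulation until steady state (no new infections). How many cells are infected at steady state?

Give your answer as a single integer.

Step 0 (initial): 2 infected
Step 1: +6 new -> 8 infected
Step 2: +7 new -> 15 infected
Step 3: +10 new -> 25 infected
Step 4: +8 new -> 33 infected
Step 5: +5 new -> 38 infected
Step 6: +2 new -> 40 infected
Step 7: +2 new -> 42 infected
Step 8: +0 new -> 42 infected

Answer: 42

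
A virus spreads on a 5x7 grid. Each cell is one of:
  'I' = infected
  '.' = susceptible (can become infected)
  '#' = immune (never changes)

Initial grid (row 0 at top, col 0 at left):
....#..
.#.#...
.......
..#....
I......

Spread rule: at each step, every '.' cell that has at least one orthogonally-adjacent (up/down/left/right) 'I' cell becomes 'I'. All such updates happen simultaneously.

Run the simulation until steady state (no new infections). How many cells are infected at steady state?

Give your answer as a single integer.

Step 0 (initial): 1 infected
Step 1: +2 new -> 3 infected
Step 2: +3 new -> 6 infected
Step 3: +3 new -> 9 infected
Step 4: +4 new -> 13 infected
Step 5: +5 new -> 18 infected
Step 6: +4 new -> 22 infected
Step 7: +4 new -> 26 infected
Step 8: +2 new -> 28 infected
Step 9: +2 new -> 30 infected
Step 10: +1 new -> 31 infected
Step 11: +0 new -> 31 infected

Answer: 31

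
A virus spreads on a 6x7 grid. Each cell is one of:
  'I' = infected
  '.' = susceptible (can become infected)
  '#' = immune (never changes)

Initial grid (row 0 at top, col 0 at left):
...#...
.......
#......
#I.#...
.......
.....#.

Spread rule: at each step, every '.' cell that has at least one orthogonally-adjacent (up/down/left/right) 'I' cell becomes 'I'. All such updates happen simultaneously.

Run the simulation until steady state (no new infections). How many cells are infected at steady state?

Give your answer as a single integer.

Step 0 (initial): 1 infected
Step 1: +3 new -> 4 infected
Step 2: +5 new -> 9 infected
Step 3: +7 new -> 16 infected
Step 4: +6 new -> 22 infected
Step 5: +5 new -> 27 infected
Step 6: +5 new -> 32 infected
Step 7: +4 new -> 36 infected
Step 8: +1 new -> 37 infected
Step 9: +0 new -> 37 infected

Answer: 37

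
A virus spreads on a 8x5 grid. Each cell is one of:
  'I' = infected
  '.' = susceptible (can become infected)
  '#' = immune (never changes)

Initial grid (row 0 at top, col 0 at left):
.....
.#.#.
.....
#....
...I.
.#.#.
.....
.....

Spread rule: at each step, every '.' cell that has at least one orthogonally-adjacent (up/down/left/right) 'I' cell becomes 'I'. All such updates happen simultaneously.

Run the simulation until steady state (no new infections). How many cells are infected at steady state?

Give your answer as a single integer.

Answer: 35

Derivation:
Step 0 (initial): 1 infected
Step 1: +3 new -> 4 infected
Step 2: +6 new -> 10 infected
Step 3: +6 new -> 16 infected
Step 4: +8 new -> 24 infected
Step 5: +6 new -> 30 infected
Step 6: +4 new -> 34 infected
Step 7: +1 new -> 35 infected
Step 8: +0 new -> 35 infected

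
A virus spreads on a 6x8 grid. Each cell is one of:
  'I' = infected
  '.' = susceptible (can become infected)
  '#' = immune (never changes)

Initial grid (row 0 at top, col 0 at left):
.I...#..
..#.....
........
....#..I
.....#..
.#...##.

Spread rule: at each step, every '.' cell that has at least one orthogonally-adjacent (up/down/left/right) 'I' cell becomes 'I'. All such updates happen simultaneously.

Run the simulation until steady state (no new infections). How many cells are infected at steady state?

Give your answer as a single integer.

Step 0 (initial): 2 infected
Step 1: +6 new -> 8 infected
Step 2: +8 new -> 16 infected
Step 3: +8 new -> 24 infected
Step 4: +8 new -> 32 infected
Step 5: +3 new -> 35 infected
Step 6: +3 new -> 38 infected
Step 7: +2 new -> 40 infected
Step 8: +1 new -> 41 infected
Step 9: +0 new -> 41 infected

Answer: 41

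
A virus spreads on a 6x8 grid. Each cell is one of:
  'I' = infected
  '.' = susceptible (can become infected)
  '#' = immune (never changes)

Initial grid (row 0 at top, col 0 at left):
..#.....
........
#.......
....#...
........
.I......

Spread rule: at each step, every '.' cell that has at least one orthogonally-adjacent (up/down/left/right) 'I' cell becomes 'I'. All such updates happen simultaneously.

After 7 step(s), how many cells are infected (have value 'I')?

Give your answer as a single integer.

Step 0 (initial): 1 infected
Step 1: +3 new -> 4 infected
Step 2: +4 new -> 8 infected
Step 3: +5 new -> 13 infected
Step 4: +5 new -> 18 infected
Step 5: +6 new -> 24 infected
Step 6: +6 new -> 30 infected
Step 7: +5 new -> 35 infected

Answer: 35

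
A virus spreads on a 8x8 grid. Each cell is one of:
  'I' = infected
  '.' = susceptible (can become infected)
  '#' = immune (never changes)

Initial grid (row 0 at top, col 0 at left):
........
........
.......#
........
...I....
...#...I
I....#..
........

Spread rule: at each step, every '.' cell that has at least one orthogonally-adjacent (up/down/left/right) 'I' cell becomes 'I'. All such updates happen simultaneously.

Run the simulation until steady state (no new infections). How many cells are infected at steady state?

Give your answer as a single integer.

Step 0 (initial): 3 infected
Step 1: +9 new -> 12 infected
Step 2: +16 new -> 28 infected
Step 3: +11 new -> 39 infected
Step 4: +10 new -> 49 infected
Step 5: +6 new -> 55 infected
Step 6: +5 new -> 60 infected
Step 7: +1 new -> 61 infected
Step 8: +0 new -> 61 infected

Answer: 61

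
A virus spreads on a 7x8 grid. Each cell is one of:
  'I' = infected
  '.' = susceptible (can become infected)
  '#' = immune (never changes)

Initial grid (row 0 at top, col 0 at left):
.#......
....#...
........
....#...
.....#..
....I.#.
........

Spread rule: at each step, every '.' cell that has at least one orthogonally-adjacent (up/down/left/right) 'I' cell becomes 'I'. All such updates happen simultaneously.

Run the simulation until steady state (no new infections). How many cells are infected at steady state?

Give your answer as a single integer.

Answer: 51

Derivation:
Step 0 (initial): 1 infected
Step 1: +4 new -> 5 infected
Step 2: +4 new -> 9 infected
Step 3: +5 new -> 14 infected
Step 4: +6 new -> 20 infected
Step 5: +7 new -> 27 infected
Step 6: +6 new -> 33 infected
Step 7: +9 new -> 42 infected
Step 8: +5 new -> 47 infected
Step 9: +3 new -> 50 infected
Step 10: +1 new -> 51 infected
Step 11: +0 new -> 51 infected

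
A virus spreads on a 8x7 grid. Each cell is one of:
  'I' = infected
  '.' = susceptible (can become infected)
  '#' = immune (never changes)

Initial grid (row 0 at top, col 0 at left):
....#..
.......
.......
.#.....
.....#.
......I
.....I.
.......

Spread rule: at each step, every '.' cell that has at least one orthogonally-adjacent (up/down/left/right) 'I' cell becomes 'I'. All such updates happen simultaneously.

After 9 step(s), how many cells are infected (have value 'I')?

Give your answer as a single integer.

Answer: 50

Derivation:
Step 0 (initial): 2 infected
Step 1: +5 new -> 7 infected
Step 2: +5 new -> 12 infected
Step 3: +6 new -> 18 infected
Step 4: +7 new -> 25 infected
Step 5: +8 new -> 33 infected
Step 6: +7 new -> 40 infected
Step 7: +3 new -> 43 infected
Step 8: +4 new -> 47 infected
Step 9: +3 new -> 50 infected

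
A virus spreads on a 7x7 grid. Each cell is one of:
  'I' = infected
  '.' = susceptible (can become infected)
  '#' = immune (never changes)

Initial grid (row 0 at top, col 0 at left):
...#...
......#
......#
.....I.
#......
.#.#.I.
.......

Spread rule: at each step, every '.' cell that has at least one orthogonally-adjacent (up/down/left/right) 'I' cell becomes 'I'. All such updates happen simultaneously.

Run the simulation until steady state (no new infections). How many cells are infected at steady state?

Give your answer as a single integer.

Answer: 43

Derivation:
Step 0 (initial): 2 infected
Step 1: +7 new -> 9 infected
Step 2: +7 new -> 16 infected
Step 3: +6 new -> 22 infected
Step 4: +7 new -> 29 infected
Step 5: +6 new -> 35 infected
Step 6: +4 new -> 39 infected
Step 7: +3 new -> 42 infected
Step 8: +1 new -> 43 infected
Step 9: +0 new -> 43 infected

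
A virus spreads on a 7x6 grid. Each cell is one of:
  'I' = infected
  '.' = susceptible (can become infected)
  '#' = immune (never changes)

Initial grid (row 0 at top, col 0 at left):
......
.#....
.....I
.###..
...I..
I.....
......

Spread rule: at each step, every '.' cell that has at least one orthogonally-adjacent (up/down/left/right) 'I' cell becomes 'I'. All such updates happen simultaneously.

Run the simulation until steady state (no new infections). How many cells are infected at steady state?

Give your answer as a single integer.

Step 0 (initial): 3 infected
Step 1: +9 new -> 12 infected
Step 2: +11 new -> 23 infected
Step 3: +7 new -> 30 infected
Step 4: +5 new -> 35 infected
Step 5: +2 new -> 37 infected
Step 6: +1 new -> 38 infected
Step 7: +0 new -> 38 infected

Answer: 38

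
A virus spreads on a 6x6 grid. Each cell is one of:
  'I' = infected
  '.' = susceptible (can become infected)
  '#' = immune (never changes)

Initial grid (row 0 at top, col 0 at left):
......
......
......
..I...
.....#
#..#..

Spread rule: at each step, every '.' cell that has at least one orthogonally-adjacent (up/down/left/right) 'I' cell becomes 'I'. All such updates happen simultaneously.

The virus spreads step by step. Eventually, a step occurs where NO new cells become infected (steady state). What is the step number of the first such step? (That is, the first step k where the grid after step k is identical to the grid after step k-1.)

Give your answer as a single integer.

Answer: 7

Derivation:
Step 0 (initial): 1 infected
Step 1: +4 new -> 5 infected
Step 2: +8 new -> 13 infected
Step 3: +9 new -> 22 infected
Step 4: +6 new -> 28 infected
Step 5: +4 new -> 32 infected
Step 6: +1 new -> 33 infected
Step 7: +0 new -> 33 infected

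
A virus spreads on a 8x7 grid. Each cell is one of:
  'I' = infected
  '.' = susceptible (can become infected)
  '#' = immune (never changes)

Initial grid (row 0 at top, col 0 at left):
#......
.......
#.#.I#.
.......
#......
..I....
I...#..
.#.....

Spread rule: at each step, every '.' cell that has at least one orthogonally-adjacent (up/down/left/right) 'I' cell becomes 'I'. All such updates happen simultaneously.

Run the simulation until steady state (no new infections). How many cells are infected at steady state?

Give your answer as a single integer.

Answer: 49

Derivation:
Step 0 (initial): 3 infected
Step 1: +10 new -> 13 infected
Step 2: +12 new -> 25 infected
Step 3: +9 new -> 34 infected
Step 4: +10 new -> 44 infected
Step 5: +4 new -> 48 infected
Step 6: +1 new -> 49 infected
Step 7: +0 new -> 49 infected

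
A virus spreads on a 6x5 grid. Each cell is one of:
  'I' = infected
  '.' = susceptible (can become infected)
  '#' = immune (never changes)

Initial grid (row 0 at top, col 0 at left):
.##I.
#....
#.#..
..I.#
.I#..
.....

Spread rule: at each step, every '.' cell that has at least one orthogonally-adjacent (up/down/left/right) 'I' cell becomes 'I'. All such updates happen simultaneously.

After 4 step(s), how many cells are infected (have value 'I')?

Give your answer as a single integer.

Step 0 (initial): 3 infected
Step 1: +6 new -> 9 infected
Step 2: +8 new -> 17 infected
Step 3: +4 new -> 21 infected
Step 4: +1 new -> 22 infected

Answer: 22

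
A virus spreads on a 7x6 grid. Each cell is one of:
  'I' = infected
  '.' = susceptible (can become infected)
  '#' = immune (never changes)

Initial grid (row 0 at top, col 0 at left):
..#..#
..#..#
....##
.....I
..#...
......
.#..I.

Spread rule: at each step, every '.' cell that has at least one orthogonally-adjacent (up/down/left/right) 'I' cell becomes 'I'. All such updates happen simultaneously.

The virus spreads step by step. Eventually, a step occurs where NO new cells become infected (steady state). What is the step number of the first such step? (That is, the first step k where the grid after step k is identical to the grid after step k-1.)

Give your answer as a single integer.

Step 0 (initial): 2 infected
Step 1: +5 new -> 7 infected
Step 2: +5 new -> 12 infected
Step 3: +4 new -> 16 infected
Step 4: +4 new -> 20 infected
Step 5: +6 new -> 26 infected
Step 6: +5 new -> 31 infected
Step 7: +2 new -> 33 infected
Step 8: +1 new -> 34 infected
Step 9: +0 new -> 34 infected

Answer: 9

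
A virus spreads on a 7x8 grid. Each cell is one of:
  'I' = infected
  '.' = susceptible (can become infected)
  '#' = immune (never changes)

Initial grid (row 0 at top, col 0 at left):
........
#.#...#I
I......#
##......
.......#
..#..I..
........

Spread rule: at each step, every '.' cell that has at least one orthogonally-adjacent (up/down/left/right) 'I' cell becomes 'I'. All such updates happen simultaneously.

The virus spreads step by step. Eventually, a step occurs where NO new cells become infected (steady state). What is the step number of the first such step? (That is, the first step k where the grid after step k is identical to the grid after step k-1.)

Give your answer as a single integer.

Step 0 (initial): 3 infected
Step 1: +6 new -> 9 infected
Step 2: +10 new -> 19 infected
Step 3: +10 new -> 29 infected
Step 4: +11 new -> 40 infected
Step 5: +4 new -> 44 infected
Step 6: +3 new -> 47 infected
Step 7: +1 new -> 48 infected
Step 8: +0 new -> 48 infected

Answer: 8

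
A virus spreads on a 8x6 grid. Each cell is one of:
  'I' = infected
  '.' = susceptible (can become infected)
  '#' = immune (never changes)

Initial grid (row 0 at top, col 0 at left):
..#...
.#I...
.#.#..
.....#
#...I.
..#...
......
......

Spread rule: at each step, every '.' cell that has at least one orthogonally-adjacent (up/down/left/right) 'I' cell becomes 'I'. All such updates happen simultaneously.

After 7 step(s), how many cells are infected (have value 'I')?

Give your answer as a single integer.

Answer: 40

Derivation:
Step 0 (initial): 2 infected
Step 1: +6 new -> 8 infected
Step 2: +9 new -> 17 infected
Step 3: +8 new -> 25 infected
Step 4: +6 new -> 31 infected
Step 5: +4 new -> 35 infected
Step 6: +3 new -> 38 infected
Step 7: +2 new -> 40 infected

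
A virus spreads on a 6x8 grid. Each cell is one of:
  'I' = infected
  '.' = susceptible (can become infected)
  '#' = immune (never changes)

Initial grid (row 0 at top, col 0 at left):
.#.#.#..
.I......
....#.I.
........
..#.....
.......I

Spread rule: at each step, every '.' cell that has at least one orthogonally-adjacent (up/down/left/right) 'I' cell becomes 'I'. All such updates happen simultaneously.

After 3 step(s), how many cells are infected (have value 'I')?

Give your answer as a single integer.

Step 0 (initial): 3 infected
Step 1: +9 new -> 12 infected
Step 2: +13 new -> 25 infected
Step 3: +9 new -> 34 infected

Answer: 34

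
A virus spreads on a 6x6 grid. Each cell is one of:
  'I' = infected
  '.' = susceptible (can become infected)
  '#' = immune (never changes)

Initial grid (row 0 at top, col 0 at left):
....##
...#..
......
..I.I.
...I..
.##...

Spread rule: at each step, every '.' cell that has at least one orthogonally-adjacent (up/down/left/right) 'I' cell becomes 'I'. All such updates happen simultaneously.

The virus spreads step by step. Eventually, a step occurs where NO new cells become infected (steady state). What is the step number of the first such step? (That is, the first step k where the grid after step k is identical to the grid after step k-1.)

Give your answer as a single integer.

Step 0 (initial): 3 infected
Step 1: +8 new -> 11 infected
Step 2: +9 new -> 20 infected
Step 3: +6 new -> 26 infected
Step 4: +4 new -> 30 infected
Step 5: +1 new -> 31 infected
Step 6: +0 new -> 31 infected

Answer: 6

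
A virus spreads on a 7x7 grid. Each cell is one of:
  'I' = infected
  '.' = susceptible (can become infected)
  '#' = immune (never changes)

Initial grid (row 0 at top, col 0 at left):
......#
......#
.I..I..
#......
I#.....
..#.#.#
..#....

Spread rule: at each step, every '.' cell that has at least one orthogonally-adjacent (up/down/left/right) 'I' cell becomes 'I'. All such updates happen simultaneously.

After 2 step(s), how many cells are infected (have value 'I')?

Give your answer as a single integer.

Answer: 25

Derivation:
Step 0 (initial): 3 infected
Step 1: +9 new -> 12 infected
Step 2: +13 new -> 25 infected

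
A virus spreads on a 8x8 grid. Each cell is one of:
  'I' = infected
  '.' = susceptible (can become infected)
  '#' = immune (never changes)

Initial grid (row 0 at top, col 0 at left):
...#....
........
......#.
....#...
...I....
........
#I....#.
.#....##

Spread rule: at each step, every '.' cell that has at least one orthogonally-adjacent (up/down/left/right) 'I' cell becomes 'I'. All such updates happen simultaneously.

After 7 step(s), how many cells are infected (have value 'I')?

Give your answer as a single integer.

Answer: 54

Derivation:
Step 0 (initial): 2 infected
Step 1: +6 new -> 8 infected
Step 2: +9 new -> 17 infected
Step 3: +10 new -> 27 infected
Step 4: +10 new -> 37 infected
Step 5: +8 new -> 45 infected
Step 6: +6 new -> 51 infected
Step 7: +3 new -> 54 infected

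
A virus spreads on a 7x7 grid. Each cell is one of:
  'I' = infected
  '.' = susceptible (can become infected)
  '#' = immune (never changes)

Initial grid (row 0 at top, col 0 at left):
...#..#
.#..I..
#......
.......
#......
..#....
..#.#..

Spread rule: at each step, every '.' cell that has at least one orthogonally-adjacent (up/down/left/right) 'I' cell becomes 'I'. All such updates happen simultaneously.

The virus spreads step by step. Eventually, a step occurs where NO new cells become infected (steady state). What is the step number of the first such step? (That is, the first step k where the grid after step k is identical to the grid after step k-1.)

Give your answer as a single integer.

Step 0 (initial): 1 infected
Step 1: +4 new -> 5 infected
Step 2: +6 new -> 11 infected
Step 3: +6 new -> 17 infected
Step 4: +7 new -> 24 infected
Step 5: +6 new -> 30 infected
Step 6: +6 new -> 36 infected
Step 7: +2 new -> 38 infected
Step 8: +2 new -> 40 infected
Step 9: +1 new -> 41 infected
Step 10: +0 new -> 41 infected

Answer: 10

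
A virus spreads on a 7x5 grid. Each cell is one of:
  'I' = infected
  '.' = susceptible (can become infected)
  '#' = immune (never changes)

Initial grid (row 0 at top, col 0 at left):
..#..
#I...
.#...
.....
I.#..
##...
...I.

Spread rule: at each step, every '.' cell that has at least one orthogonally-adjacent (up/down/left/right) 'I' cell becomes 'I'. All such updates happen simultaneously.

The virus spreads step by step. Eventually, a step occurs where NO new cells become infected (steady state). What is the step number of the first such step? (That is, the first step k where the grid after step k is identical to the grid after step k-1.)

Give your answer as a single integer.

Step 0 (initial): 3 infected
Step 1: +7 new -> 10 infected
Step 2: +9 new -> 19 infected
Step 3: +7 new -> 26 infected
Step 4: +3 new -> 29 infected
Step 5: +0 new -> 29 infected

Answer: 5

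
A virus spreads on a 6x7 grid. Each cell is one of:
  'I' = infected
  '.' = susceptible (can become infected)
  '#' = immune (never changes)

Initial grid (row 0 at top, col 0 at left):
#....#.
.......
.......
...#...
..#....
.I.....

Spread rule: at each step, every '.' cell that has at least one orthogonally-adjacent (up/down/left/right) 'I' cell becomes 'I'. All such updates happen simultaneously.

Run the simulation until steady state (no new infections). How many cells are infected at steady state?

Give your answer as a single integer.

Answer: 38

Derivation:
Step 0 (initial): 1 infected
Step 1: +3 new -> 4 infected
Step 2: +3 new -> 7 infected
Step 3: +5 new -> 12 infected
Step 4: +5 new -> 17 infected
Step 5: +7 new -> 24 infected
Step 6: +5 new -> 29 infected
Step 7: +4 new -> 33 infected
Step 8: +3 new -> 36 infected
Step 9: +1 new -> 37 infected
Step 10: +1 new -> 38 infected
Step 11: +0 new -> 38 infected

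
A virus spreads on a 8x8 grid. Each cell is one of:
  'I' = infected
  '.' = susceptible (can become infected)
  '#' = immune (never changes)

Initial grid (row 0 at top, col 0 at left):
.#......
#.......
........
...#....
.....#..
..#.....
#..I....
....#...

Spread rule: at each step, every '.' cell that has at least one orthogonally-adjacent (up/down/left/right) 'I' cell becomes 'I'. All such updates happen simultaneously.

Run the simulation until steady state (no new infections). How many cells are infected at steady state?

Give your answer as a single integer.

Step 0 (initial): 1 infected
Step 1: +4 new -> 5 infected
Step 2: +5 new -> 10 infected
Step 3: +7 new -> 17 infected
Step 4: +8 new -> 25 infected
Step 5: +8 new -> 33 infected
Step 6: +8 new -> 41 infected
Step 7: +8 new -> 49 infected
Step 8: +4 new -> 53 infected
Step 9: +2 new -> 55 infected
Step 10: +1 new -> 56 infected
Step 11: +0 new -> 56 infected

Answer: 56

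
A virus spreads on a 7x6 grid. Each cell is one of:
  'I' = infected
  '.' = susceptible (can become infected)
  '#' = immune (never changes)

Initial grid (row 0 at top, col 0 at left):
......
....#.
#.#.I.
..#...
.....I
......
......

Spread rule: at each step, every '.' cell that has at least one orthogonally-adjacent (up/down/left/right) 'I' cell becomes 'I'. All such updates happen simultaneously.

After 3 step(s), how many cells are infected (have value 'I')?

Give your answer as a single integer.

Answer: 20

Derivation:
Step 0 (initial): 2 infected
Step 1: +6 new -> 8 infected
Step 2: +6 new -> 14 infected
Step 3: +6 new -> 20 infected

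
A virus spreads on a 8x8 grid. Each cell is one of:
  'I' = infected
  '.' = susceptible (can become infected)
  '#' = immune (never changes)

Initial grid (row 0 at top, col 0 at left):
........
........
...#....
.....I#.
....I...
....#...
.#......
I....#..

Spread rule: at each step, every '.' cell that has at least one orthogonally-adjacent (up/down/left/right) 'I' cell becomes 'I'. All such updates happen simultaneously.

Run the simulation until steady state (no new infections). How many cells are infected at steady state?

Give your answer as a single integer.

Answer: 59

Derivation:
Step 0 (initial): 3 infected
Step 1: +6 new -> 9 infected
Step 2: +10 new -> 19 infected
Step 3: +15 new -> 34 infected
Step 4: +12 new -> 46 infected
Step 5: +7 new -> 53 infected
Step 6: +4 new -> 57 infected
Step 7: +2 new -> 59 infected
Step 8: +0 new -> 59 infected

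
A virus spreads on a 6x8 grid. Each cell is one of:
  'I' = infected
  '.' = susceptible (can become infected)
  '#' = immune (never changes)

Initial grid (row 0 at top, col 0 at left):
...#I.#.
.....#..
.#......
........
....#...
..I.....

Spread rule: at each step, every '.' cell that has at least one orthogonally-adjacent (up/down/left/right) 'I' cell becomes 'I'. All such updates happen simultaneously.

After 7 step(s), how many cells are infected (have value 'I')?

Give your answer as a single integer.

Answer: 43

Derivation:
Step 0 (initial): 2 infected
Step 1: +5 new -> 7 infected
Step 2: +7 new -> 14 infected
Step 3: +9 new -> 23 infected
Step 4: +7 new -> 30 infected
Step 5: +8 new -> 38 infected
Step 6: +4 new -> 42 infected
Step 7: +1 new -> 43 infected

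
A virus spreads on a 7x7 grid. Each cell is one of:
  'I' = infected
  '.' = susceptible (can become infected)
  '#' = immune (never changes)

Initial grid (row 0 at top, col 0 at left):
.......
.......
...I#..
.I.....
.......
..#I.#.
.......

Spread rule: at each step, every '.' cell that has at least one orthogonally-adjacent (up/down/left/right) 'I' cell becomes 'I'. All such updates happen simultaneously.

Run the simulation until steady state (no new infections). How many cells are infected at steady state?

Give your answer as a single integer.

Step 0 (initial): 3 infected
Step 1: +10 new -> 13 infected
Step 2: +12 new -> 25 infected
Step 3: +10 new -> 35 infected
Step 4: +8 new -> 43 infected
Step 5: +3 new -> 46 infected
Step 6: +0 new -> 46 infected

Answer: 46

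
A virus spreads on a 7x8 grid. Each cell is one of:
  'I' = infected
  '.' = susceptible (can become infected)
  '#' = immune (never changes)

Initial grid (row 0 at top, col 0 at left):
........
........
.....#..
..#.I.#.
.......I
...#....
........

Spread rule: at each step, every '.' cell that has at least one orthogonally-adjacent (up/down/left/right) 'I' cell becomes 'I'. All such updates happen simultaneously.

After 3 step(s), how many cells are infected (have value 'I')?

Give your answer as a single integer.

Step 0 (initial): 2 infected
Step 1: +7 new -> 9 infected
Step 2: +8 new -> 17 infected
Step 3: +10 new -> 27 infected

Answer: 27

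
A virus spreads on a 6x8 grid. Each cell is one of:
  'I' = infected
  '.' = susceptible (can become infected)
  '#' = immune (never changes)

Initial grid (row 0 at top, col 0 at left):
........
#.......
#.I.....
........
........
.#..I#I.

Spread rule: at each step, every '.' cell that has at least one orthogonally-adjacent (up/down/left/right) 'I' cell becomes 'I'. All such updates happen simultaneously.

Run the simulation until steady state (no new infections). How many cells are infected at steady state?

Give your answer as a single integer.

Answer: 44

Derivation:
Step 0 (initial): 3 infected
Step 1: +8 new -> 11 infected
Step 2: +13 new -> 24 infected
Step 3: +9 new -> 33 infected
Step 4: +6 new -> 39 infected
Step 5: +4 new -> 43 infected
Step 6: +1 new -> 44 infected
Step 7: +0 new -> 44 infected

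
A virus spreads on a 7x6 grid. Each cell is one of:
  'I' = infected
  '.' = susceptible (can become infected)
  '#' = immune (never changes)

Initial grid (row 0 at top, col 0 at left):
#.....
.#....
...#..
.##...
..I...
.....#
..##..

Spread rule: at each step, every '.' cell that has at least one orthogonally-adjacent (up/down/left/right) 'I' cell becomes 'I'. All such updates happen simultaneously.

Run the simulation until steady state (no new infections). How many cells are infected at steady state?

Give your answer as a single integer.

Answer: 34

Derivation:
Step 0 (initial): 1 infected
Step 1: +3 new -> 4 infected
Step 2: +5 new -> 9 infected
Step 3: +6 new -> 15 infected
Step 4: +5 new -> 20 infected
Step 5: +5 new -> 25 infected
Step 6: +4 new -> 29 infected
Step 7: +3 new -> 32 infected
Step 8: +1 new -> 33 infected
Step 9: +1 new -> 34 infected
Step 10: +0 new -> 34 infected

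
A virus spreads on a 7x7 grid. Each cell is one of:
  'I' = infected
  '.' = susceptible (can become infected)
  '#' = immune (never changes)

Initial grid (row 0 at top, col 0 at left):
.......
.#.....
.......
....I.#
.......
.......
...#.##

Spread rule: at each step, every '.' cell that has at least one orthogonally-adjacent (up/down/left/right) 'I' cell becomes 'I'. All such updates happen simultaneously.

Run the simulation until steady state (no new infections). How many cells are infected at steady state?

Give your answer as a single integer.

Answer: 44

Derivation:
Step 0 (initial): 1 infected
Step 1: +4 new -> 5 infected
Step 2: +7 new -> 12 infected
Step 3: +11 new -> 23 infected
Step 4: +9 new -> 32 infected
Step 5: +6 new -> 38 infected
Step 6: +4 new -> 42 infected
Step 7: +2 new -> 44 infected
Step 8: +0 new -> 44 infected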